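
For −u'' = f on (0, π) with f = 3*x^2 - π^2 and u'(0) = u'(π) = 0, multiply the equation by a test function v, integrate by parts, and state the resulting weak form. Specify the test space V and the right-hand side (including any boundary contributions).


V = H^1(0, π) (no boundary constraint on v; u is determined up to an additive constant); weak form: ∫_0^π u'v' dx = ∫_0^π (3*x^2 - π^2) v dx for all v ∈ V.

Multiply both sides by a test function v and integrate from 0 to π:
  ∫_0^π −u''(x) v(x) dx = ∫_0^π f(x) v(x) dx.
Integrate the LHS by parts once:
  ∫_0^π −u'' v dx = −[u'(x) v(x)]_0^π + ∫_0^π u'(x) v'(x) dx.
Thus ∫_0^π u'(x) v'(x) dx = ∫_0^π f(x) v(x) dx + [u'(x) v(x)]_0^π.
Choose V so that boundary terms are either known or forced to vanish.
u has homogeneous Neumann: u'(0) = u'(π) = 0. So [u' v]_0^π = 0·v(π) − 0·v(0) = 0 for any v; take V = H^1(0, π).
Weak formulation: find u (satisfying any essential BC) such that ∫_0^π u'(x) v'(x) dx = ∫_0^π f v dx for all v ∈ V (homogeneous Neumann, so boundary terms vanish).
Substituting f(x) = 3*x^2 - π^2, the right-hand side is ∫_0^π (3*x^2 - π^2) v dx.
Compatibility check (pure Neumann): taking v ≡ 1 ∈ V gives 0 = ∫_0^π f dx + (0) − (0), i.e. ∫_0^π f dx must equal u'(0) − u'(π) = 0. Indeed ∫_0^π (3*x^2 - π^2) dx = 0, so the data are compatible. The solution is then unique only up to an additive constant (fix it e.g. by requiring ∫_0^π u dx = 0).


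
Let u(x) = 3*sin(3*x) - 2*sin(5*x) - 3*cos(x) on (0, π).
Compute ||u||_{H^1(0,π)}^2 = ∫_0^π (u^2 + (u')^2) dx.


||u||_{H^1(0,π)}^2 = 106*π

u'(x) = 3*sin(x) + 9*cos(3*x) - 10*cos(5*x).
Expand u² and (u')² and integrate term by term on (0, π), using: for integers n ≥ 1, ∫_0^π sin²(nx) dx = ∫_0^π cos²(nx) dx = π/2; for n ≠ n', ∫_0^π sin(nx)sin(n'x) dx = ∫_0^π cos(nx)cos(n'x) dx = 0; and by product-to-sum, ∫_0^π sin(nx)cos(n'x) dx = ½∫_0^π [sin((n+n')x) + sin((n−n')x)] dx, which is 0 when n+n' is even and 2n/(n²−n'²) when n+n' is odd (it need not vanish on (0, π)).
  u² squared terms: (-3)²·∫cos(x)² dx = 9·π/2 = 9*π/2;  (-2)²·∫sin(5x)² dx = 4·π/2 = 2*π;  (3)²·∫sin(3x)² dx = 9·π/2 = 9*π/2.
  u² cross terms: 2·(-3)·(-2)·∫cos(x)·sin(5x) dx = 12·(0) = 0;  2·(-3)·(3)·∫cos(x)·sin(3x) dx = -18·(0) = 0;  2·(-2)·(3)·∫sin(5x)·sin(3x) dx = -12·(0) = 0.
  So ∫_0^π u² dx = 9*π/2 + 2*π + 9*π/2 + 0 + 0 + 0 = 11*π.
  (u')² squared terms: (-10)²·∫cos(5x)² dx = 100·π/2 = 50*π;  (3)²·∫sin(x)² dx = 9·π/2 = 9*π/2;  (9)²·∫cos(3x)² dx = 81·π/2 = 81*π/2.
  (u')² cross terms: 2·(-10)·(3)·∫cos(5x)·sin(x) dx = -60·(0) = 0;  2·(-10)·(9)·∫cos(5x)·cos(3x) dx = -180·(0) = 0;  2·(3)·(9)·∫sin(x)·cos(3x) dx = 54·(0) = 0.
  So ∫_0^π (u')² dx = 50*π + 9*π/2 + 81*π/2 + 0 + 0 + 0 = 95*π.
||u||_{H^1}^2 = (11*π) + (95*π) = 106*π.


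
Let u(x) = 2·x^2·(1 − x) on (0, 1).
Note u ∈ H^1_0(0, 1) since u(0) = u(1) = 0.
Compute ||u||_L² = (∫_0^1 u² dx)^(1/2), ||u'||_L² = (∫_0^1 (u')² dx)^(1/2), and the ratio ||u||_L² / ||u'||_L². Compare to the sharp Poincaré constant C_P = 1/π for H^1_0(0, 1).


||u||_L² / ||u'||_L² = sqrt(14)/14 < C_P = 1/π.

u(x) = 2·x^2·(1 − x), so u'(x) = 2*x*(2 - 3*x).
u(x) = 2·x^2·(1 − x) vanishes at x = 0 and x = 1, so u ∈ H^1_0(0, 1). Differentiate via the product rule and integrate the resulting polynomials term by term.
  ∫_0^1 u² dx = ∫_0^1 (4*x^6 - 8*x^5 + 4*x^4) dx. Term by term:
    ∫_0^1 4*x^6 dx = 4/7;  ∫_0^1 -8*x^5 dx = -4/3;  ∫_0^1 4*x^4 dx = 4/5.
  Sum: 4/7 − 4/3 + 4/5 = 4/105.
  ∫_0^1 (u')² dx = ∫_0^1 (36*x^4 - 48*x^3 + 16*x^2) dx. Term by term:
    ∫_0^1 36*x^4 dx = 36/5;  ∫_0^1 -48*x^3 dx = -12;  ∫_0^1 16*x^2 dx = 16/3.
  Sum: 36/5 − 12 + 16/3 = 8/15.
∫_0^1 u² dx = 4/105, so ||u||_L² = 2*sqrt(105)/105.
∫_0^1 (u')² dx = 8/15, so ||u'||_L² = 2*sqrt(30)/15.
Ratio ||u||_L² / ||u'||_L² = sqrt(14)/14.
Sharp Poincaré constant on H^1_0(0, 1) is C_P = L/π = 1/π, achieved by sin(π·x).
A polynomial bump cannot attain the sharp Poincaré constant (only the first sine eigenfunction does), so the ratio is strictly less than C_P, consistent with ||u||_L² ≤ C_P ||u'||_L².


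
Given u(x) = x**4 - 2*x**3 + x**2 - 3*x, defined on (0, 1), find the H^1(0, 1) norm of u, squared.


||u||_{H^1}^2 = 751/63

The H^1 norm (squared) on an interval (0, L) is
  ||u||_{H^1}^2 = ∫_0^L u(x)^2 dx + ∫_0^L u'(x)^2 dx.
Compute u'(x) = 4*x**3 - 6*x**2 + 2*x - 3.
Then u(x)^2 = x**8 - 4*x**7 + 6*x**6 - 10*x**5 + 13*x**4 - 6*x**3 + 9*x**2 and u'(x)^2 = 16*x**6 - 48*x**5 + 52*x**4 - 48*x**3 + 40*x**2 - 12*x + 9.
Integrate each monomial from 0 to 1 using ∫_0^1 c·x^n dx = c·1^(n+1)/(n+1):
  ∫_0^1 u(x)^2 dx = ∫_0^1 (x^8 - 4*x^7 + 6*x^6 - 10*x^5 + 13*x^4 - 6*x^3 + 9*x^2) dx. Term by term:
    ∫_0^1 x^8 dx = 1/9;  ∫_0^1 -4*x^7 dx = -1/2;  ∫_0^1 6*x^6 dx = 6/7;
    ∫_0^1 -10*x^5 dx = -5/3;  ∫_0^1 13*x^4 dx = 13/5;  ∫_0^1 -6*x^3 dx = -3/2;
    ∫_0^1 9*x^2 dx = 3.
  Sum: 1/9 − 1/2 + 6/7 − 5/3 + 13/5 − 3/2 + 3 = 914/315.
  ∫_0^1 u'(x)^2 dx = ∫_0^1 (16*x^6 - 48*x^5 + 52*x^4 - 48*x^3 + 40*x^2 - 12*x + 9) dx. Term by term:
    ∫_0^1 16*x^6 dx = 16/7;  ∫_0^1 -48*x^5 dx = -8;  ∫_0^1 52*x^4 dx = 52/5;
    ∫_0^1 -48*x^3 dx = -12;  ∫_0^1 40*x^2 dx = 40/3;  ∫_0^1 -12*x dx = -6;
    ∫_0^1 9 dx = 9.
  Sum: 16/7 − 8 + 52/5 − 12 + 40/3 − 6 + 9 = 947/105.
Adding: ||u||_{H^1}^2 = 914/315 + 947/105 = 751/63.


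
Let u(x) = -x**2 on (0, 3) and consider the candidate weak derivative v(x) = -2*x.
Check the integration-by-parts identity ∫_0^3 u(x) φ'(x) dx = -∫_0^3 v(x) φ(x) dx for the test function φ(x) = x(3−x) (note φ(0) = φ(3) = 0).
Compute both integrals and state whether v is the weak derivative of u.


LHS = 27/2, RHS = 27/2. Yes, v = u' weakly.

u(x) = -x**2, classical derivative u'(x) = -2*x.
φ(x) = x(3−x), so φ'(x) = 3 - 2*x.
Note φ(0) = φ(3) = 0, so the boundary term u·φ vanishes.
LHS = ∫_0^3 u(x) φ'(x) dx = ∫_0^3 (2*x^3 - 3*x^2) dx. Term by term:
  ∫_0^3 2*x^3 dx = 81/2;  ∫_0^3 -3*x^2 dx = -27.
Sum: 81/2 − 27 = 27/2.
So LHS = 27/2.
∫_0^3 v(x) φ(x) dx = ∫_0^3 (2*x^3 - 6*x^2) dx. Term by term:
  ∫_0^3 2*x^3 dx = 81/2;  ∫_0^3 -6*x^2 dx = -54.
Sum: 81/2 − 54 = -27/2.
So RHS = -∫_0^3 v(x) φ(x) dx = 27/2.
LHS = RHS, so the identity holds for this test φ.
Moreover u is smooth here and v(x) = u'(x) = -2*x pointwise, so the identity holds for every test function. Hence v is the weak derivative of u.


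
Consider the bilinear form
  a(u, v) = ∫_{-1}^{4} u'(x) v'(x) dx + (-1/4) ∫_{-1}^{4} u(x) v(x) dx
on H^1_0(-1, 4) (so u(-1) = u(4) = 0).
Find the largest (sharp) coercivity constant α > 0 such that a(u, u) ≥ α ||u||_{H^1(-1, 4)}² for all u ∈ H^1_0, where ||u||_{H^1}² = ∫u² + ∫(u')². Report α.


α = (-25/4 + π^2)/(π^2 + 25)

Coercivity of a(·,·) on H^1_0(-1, 4) means a(u, u) ≥ α ||u||_{H^1}² for every u ∈ H^1_0.
The interval has length L = 5, and Poincaré/coercivity depend only on L. Here a(u, u) = ∫(u')² + (-1/4)·∫u².
Here c = -1/4 < 0 with |c| < (π/L)² = π^2/25, so coercivity still holds. The condition a(u,u) ≥ α||u||_{H^1}² reads (1−α)∫(u')² ≥ (α−c)∫u². Any admissible α is ≤ 1 (rapidly oscillating u have ∫u²/∫(u')² → 0), and α = 1 would force 0 ≥ (1−c)∫u², impossible since c < 1; so 1−α > 0. By the sharp Poincaré inequality on H^1_0 of an interval of length L, ∫(u')² ≥ (π/L)²∫u² with equality for the first sine mode sin(π(x−x₀)/L) (x₀ the left endpoint), so the inequality holds for all u iff (1−α)(π/L)² ≥ α − c, i.e. α ≤ ((π/L)² + c)/((π/L)² + 1) = (1 + c(L/π)²)/(1 + (L/π)²). (Direct route, valid since c ≤ 0: Poincaré gives c∫u² ≥ c(L/π)²∫(u')², so a(u,u) ≥ (1 + c(L/π)²)∫(u')², while ||u||_{H^1}² ≤ (1 + (L/π)²)∫(u')²; dividing yields the same α.) With (π/L)² = π^2/25 and c = -1/4, the largest admissible constant is α = ((π/L)² + c)/((π/L)² + 1).
Simplifying, α = (-25/4 + π^2)/(π^2 + 25).


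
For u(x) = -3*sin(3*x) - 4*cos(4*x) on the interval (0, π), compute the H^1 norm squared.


||u||_{H^1(0,π)}^2 = -2448/7 + 181*π

u'(x) = 16*sin(4*x) - 9*cos(3*x).
Expand u² and (u')² and integrate term by term on (0, π), using: for integers n ≥ 1, ∫_0^π sin²(nx) dx = ∫_0^π cos²(nx) dx = π/2; for n ≠ n', ∫_0^π sin(nx)sin(n'x) dx = ∫_0^π cos(nx)cos(n'x) dx = 0; and by product-to-sum, ∫_0^π sin(nx)cos(n'x) dx = ½∫_0^π [sin((n+n')x) + sin((n−n')x)] dx, which is 0 when n+n' is even and 2n/(n²−n'²) when n+n' is odd (it need not vanish on (0, π)).
  u² squared terms: (-4)²·∫cos(4x)² dx = 16·π/2 = 8*π;  (-3)²·∫sin(3x)² dx = 9·π/2 = 9*π/2.
  u² cross terms: 2·(-4)·(-3)·∫cos(4x)·sin(3x) dx = 24·(-6/7) = -144/7.
  So ∫_0^π u² dx = 8*π + 9*π/2 − 144/7 = -144/7 + 25*π/2.
  (u')² squared terms: (-9)²·∫cos(3x)² dx = 81·π/2 = 81*π/2;  (16)²·∫sin(4x)² dx = 256·π/2 = 128*π.
  (u')² cross terms: 2·(-9)·(16)·∫cos(3x)·sin(4x) dx = -288·(8/7) = -2304/7.
  So ∫_0^π (u')² dx = 81*π/2 + 128*π − 2304/7 = -2304/7 + 337*π/2.
||u||_{H^1}^2 = (-144/7 + 25*π/2) + (-2304/7 + 337*π/2) = -2448/7 + 181*π.


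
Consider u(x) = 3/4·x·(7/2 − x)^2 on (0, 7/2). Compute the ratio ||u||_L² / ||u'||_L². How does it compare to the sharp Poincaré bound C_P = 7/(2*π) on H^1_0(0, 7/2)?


||u||_L² / ||u'||_L² = sqrt(14)/4 < C_P = 7/(2*π).

u(x) = 3/4·x·(7/2 − x)^2, so u'(x) = 9*x^2/4 - 21*x/2 + 147/16.
u(x) = 3/4·x·(7/2 − x)^2 vanishes at x = 0 and x = 7/2, so u ∈ H^1_0(0, 7/2). Differentiate via the product rule and integrate the resulting polynomials term by term.
  ∫_0^7/2 u² dx = ∫_0^7/2 (9*x^6/16 - 63*x^5/8 + 1323*x^4/32 - 3087*x^3/32 + 21609*x^2/256) dx. Term by term:
    ∫_0^7/2 9*x^6/16 dx = 1058841/2048;  ∫_0^7/2 -63*x^5/8 dx = -2470629/1024;  ∫_0^7/2 1323*x^4/32 dx = 22235661/5120;
    ∫_0^7/2 -3087*x^3/32 dx = -7411887/2048;  ∫_0^7/2 21609*x^2/256 dx = 2470629/2048.
  Sum: 1058841/2048 − 2470629/1024 + 22235661/5120 − 7411887/2048 + 2470629/2048 = 352947/10240.
  ∫_0^7/2 (u')² dx = ∫_0^7/2 (81*x^4/16 - 189*x^3/4 + 4851*x^2/32 - 3087*x/16 + 21609/256) dx. Term by term:
    ∫_0^7/2 81*x^4/16 dx = 1361367/2560;  ∫_0^7/2 -189*x^3/4 dx = -453789/256;  ∫_0^7/2 4851*x^2/32 dx = 554631/256;
    ∫_0^7/2 -3087*x/16 dx = -151263/128;  ∫_0^7/2 21609/256 dx = 151263/512.
  Sum: 1361367/2560 − 453789/256 + 554631/256 − 151263/128 + 151263/512 = 50421/1280.
∫_0^7/2 u² dx = 352947/10240, so ||u||_L² = 343*sqrt(30)/320.
∫_0^7/2 (u')² dx = 50421/1280, so ||u'||_L² = 49*sqrt(105)/80.
Ratio ||u||_L² / ||u'||_L² = sqrt(14)/4.
Sharp Poincaré constant on H^1_0(0, 7/2) is C_P = L/π = 7/(2*π), achieved by sin(2*π/7·x).
A polynomial bump cannot attain the sharp Poincaré constant (only the first sine eigenfunction does), so the ratio is strictly less than C_P, consistent with ||u||_L² ≤ C_P ||u'||_L².


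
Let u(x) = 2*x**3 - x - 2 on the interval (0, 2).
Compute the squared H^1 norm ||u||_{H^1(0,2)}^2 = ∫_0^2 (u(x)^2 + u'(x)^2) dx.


||u||_{H^1}^2 = 24634/105

The H^1 norm (squared) on an interval (0, L) is
  ||u||_{H^1}^2 = ∫_0^L u(x)^2 dx + ∫_0^L u'(x)^2 dx.
Compute u'(x) = 6*x**2 - 1.
Then u(x)^2 = 4*x**6 - 4*x**4 - 8*x**3 + x**2 + 4*x + 4 and u'(x)^2 = 36*x**4 - 12*x**2 + 1.
Integrate each monomial from 0 to 2 using ∫_0^2 c·x^n dx = c·2^(n+1)/(n+1):
  ∫_0^2 u(x)^2 dx = ∫_0^2 (4*x^6 - 4*x^4 - 8*x^3 + x^2 + 4*x + 4) dx. Term by term:
    ∫_0^2 4*x^6 dx = 512/7;  ∫_0^2 -4*x^4 dx = -128/5;  ∫_0^2 -8*x^3 dx = -32;
    ∫_0^2 x^2 dx = 8/3;  ∫_0^2 4*x dx = 8;  ∫_0^2 4 dx = 8.
  Sum: 512/7 − 128/5 − 32 + 8/3 + 8 + 8 = 3592/105.
  ∫_0^2 u'(x)^2 dx = ∫_0^2 (36*x^4 - 12*x^2 + 1) dx. Term by term:
    ∫_0^2 36*x^4 dx = 1152/5;  ∫_0^2 -12*x^2 dx = -32;  ∫_0^2 1 dx = 2.
  Sum: 1152/5 − 32 + 2 = 1002/5.
Adding: ||u||_{H^1}^2 = 3592/105 + 1002/5 = 24634/105.


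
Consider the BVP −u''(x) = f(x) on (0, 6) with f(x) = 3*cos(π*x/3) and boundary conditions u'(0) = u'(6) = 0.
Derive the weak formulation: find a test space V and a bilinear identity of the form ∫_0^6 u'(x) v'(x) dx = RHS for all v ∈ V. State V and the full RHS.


V = H^1(0, 6) (no boundary constraint on v; u is determined up to an additive constant); weak form: ∫_0^6 u'v' dx = ∫_0^6 (3*cos(π*x/3)) v dx for all v ∈ V.

Multiply both sides by a test function v and integrate from 0 to 6:
  ∫_0^6 −u''(x) v(x) dx = ∫_0^6 f(x) v(x) dx.
Integrate the LHS by parts once:
  ∫_0^6 −u'' v dx = −[u'(x) v(x)]_0^6 + ∫_0^6 u'(x) v'(x) dx.
Thus ∫_0^6 u'(x) v'(x) dx = ∫_0^6 f(x) v(x) dx + [u'(x) v(x)]_0^6.
Choose V so that boundary terms are either known or forced to vanish.
u has homogeneous Neumann: u'(0) = u'(6) = 0. So [u' v]_0^6 = 0·v(6) − 0·v(0) = 0 for any v; take V = H^1(0, 6).
Weak formulation: find u (satisfying any essential BC) such that ∫_0^6 u'(x) v'(x) dx = ∫_0^6 f v dx for all v ∈ V (homogeneous Neumann, so boundary terms vanish).
Substituting f(x) = 3*cos(π*x/3), the right-hand side is ∫_0^6 (3*cos(π*x/3)) v dx.
Compatibility check (pure Neumann): taking v ≡ 1 ∈ V gives 0 = ∫_0^6 f dx + (0) − (0), i.e. ∫_0^6 f dx must equal u'(0) − u'(6) = 0. Indeed ∫_0^6 (3*cos(π*x/3)) dx = 0, so the data are compatible. The solution is then unique only up to an additive constant (fix it e.g. by requiring ∫_0^6 u dx = 0).


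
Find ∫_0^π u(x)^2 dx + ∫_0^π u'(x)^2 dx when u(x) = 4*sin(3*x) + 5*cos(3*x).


||u||_{H^1(0,π)}^2 = 205*π

u'(x) = -15*sin(3*x) + 12*cos(3*x).
Expand u² and (u')² and integrate term by term on (0, π), using: for integers n ≥ 1, ∫_0^π sin²(nx) dx = ∫_0^π cos²(nx) dx = π/2; for n ≠ n', ∫_0^π sin(nx)sin(n'x) dx = ∫_0^π cos(nx)cos(n'x) dx = 0; and by product-to-sum, ∫_0^π sin(nx)cos(n'x) dx = ½∫_0^π [sin((n+n')x) + sin((n−n')x)] dx, which is 0 when n+n' is even and 2n/(n²−n'²) when n+n' is odd (it need not vanish on (0, π)).
  u² squared terms: (4)²·∫sin(3x)² dx = 16·π/2 = 8*π;  (5)²·∫cos(3x)² dx = 25·π/2 = 25*π/2.
  u² cross terms: 2·(4)·(5)·∫sin(3x)·cos(3x) dx = 40·(0) = 0.
  So ∫_0^π u² dx = 8*π + 25*π/2 + 0 = 41*π/2.
  (u')² squared terms: (-15)²·∫sin(3x)² dx = 225·π/2 = 225*π/2;  (12)²·∫cos(3x)² dx = 144·π/2 = 72*π.
  (u')² cross terms: 2·(-15)·(12)·∫sin(3x)·cos(3x) dx = -360·(0) = 0.
  So ∫_0^π (u')² dx = 225*π/2 + 72*π + 0 = 369*π/2.
||u||_{H^1}^2 = (41*π/2) + (369*π/2) = 205*π.


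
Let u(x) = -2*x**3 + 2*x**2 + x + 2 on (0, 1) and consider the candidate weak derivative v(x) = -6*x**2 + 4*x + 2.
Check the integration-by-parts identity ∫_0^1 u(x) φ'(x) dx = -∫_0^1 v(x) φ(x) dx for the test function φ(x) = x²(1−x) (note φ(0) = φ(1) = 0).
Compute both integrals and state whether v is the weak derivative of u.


LHS = -1/12, RHS = -1/6. No, v is not the weak derivative of u.

u(x) = -2*x**3 + 2*x**2 + x + 2, classical derivative u'(x) = -6*x**2 + 4*x + 1.
φ(x) = x²(1−x), so φ'(x) = x*(2 - 3*x).
Note φ(0) = φ(1) = 0, so the boundary term u·φ vanishes.
LHS = ∫_0^1 u(x) φ'(x) dx = ∫_0^1 (6*x^5 - 10*x^4 + x^3 - 4*x^2 + 4*x) dx. Term by term:
  ∫_0^1 6*x^5 dx = 1;  ∫_0^1 -10*x^4 dx = -2;  ∫_0^1 x^3 dx = 1/4;
  ∫_0^1 -4*x^2 dx = -4/3;  ∫_0^1 4*x dx = 2.
Sum: 1 − 2 + 1/4 − 4/3 + 2 = -1/12.
So LHS = -1/12.
∫_0^1 v(x) φ(x) dx = ∫_0^1 (6*x^5 - 10*x^4 + 2*x^3 + 2*x^2) dx. Term by term:
  ∫_0^1 6*x^5 dx = 1;  ∫_0^1 -10*x^4 dx = -2;  ∫_0^1 2*x^3 dx = 1/2;
  ∫_0^1 2*x^2 dx = 2/3.
Sum: 1 − 2 + 1/2 + 2/3 = 1/6.
So RHS = -∫_0^1 v(x) φ(x) dx = -1/6.
LHS − RHS = 1/12 ≠ 0, so the identity fails.
(For a valid weak derivative the identity must hold for EVERY test function, in particular this one. The failure shows v is NOT the weak derivative of u.)
Correct weak derivative would be u'(x) = -6*x**2 + 4*x + 1.


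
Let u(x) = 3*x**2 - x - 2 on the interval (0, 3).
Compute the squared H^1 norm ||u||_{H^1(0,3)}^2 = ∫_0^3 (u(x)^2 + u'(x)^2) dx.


||u||_{H^1}^2 = 5199/10

The H^1 norm (squared) on an interval (0, L) is
  ||u||_{H^1}^2 = ∫_0^L u(x)^2 dx + ∫_0^L u'(x)^2 dx.
Compute u'(x) = 6*x - 1.
Then u(x)^2 = 9*x**4 - 6*x**3 - 11*x**2 + 4*x + 4 and u'(x)^2 = 36*x**2 - 12*x + 1.
Integrate each monomial from 0 to 3 using ∫_0^3 c·x^n dx = c·3^(n+1)/(n+1):
  ∫_0^3 u(x)^2 dx = ∫_0^3 (9*x^4 - 6*x^3 - 11*x^2 + 4*x + 4) dx. Term by term:
    ∫_0^3 9*x^4 dx = 2187/5;  ∫_0^3 -6*x^3 dx = -243/2;  ∫_0^3 -11*x^2 dx = -99;
    ∫_0^3 4*x dx = 18;  ∫_0^3 4 dx = 12.
  Sum: 2187/5 − 243/2 − 99 + 18 + 12 = 2469/10.
  ∫_0^3 u'(x)^2 dx = ∫_0^3 (36*x^2 - 12*x + 1) dx. Term by term:
    ∫_0^3 36*x^2 dx = 324;  ∫_0^3 -12*x dx = -54;  ∫_0^3 1 dx = 3.
  Sum: 324 − 54 + 3 = 273.
Adding: ||u||_{H^1}^2 = 2469/10 + 273 = 5199/10.


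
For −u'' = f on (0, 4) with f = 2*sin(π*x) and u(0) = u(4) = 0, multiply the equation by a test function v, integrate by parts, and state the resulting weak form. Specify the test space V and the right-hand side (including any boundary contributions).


V = H^1_0(0, 4) (so v(0) = v(4) = 0); weak form: ∫_0^4 u'v' dx = ∫_0^4 (2*sin(π*x)) v dx for all v ∈ V.

Multiply both sides by a test function v and integrate from 0 to 4:
  ∫_0^4 −u''(x) v(x) dx = ∫_0^4 f(x) v(x) dx.
Integrate the LHS by parts once:
  ∫_0^4 −u'' v dx = −[u'(x) v(x)]_0^4 + ∫_0^4 u'(x) v'(x) dx.
Thus ∫_0^4 u'(x) v'(x) dx = ∫_0^4 f(x) v(x) dx + [u'(x) v(x)]_0^4.
Choose V so that boundary terms are either known or forced to vanish.
u is Dirichlet: u(0) = u(4) = 0. Let V = H^1_0(0, 4); then v(0) = v(4) = 0, and [u' v]_0^4 = 0.
Weak formulation: find u (satisfying any essential BC) such that ∫_0^4 u'(x) v'(x) dx = ∫_0^4 f v dx for all v ∈ V.
Substituting f(x) = 2*sin(π*x), the right-hand side is ∫_0^4 (2*sin(π*x)) v dx.


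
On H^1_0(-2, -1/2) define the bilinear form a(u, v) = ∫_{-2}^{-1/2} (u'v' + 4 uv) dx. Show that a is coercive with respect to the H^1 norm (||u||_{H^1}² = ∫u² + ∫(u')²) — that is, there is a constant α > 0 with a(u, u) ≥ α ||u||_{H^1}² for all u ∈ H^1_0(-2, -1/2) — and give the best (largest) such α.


α = 1

Coercivity of a(·,·) on H^1_0(-2, -1/2) means a(u, u) ≥ α ||u||_{H^1}² for every u ∈ H^1_0.
The interval has length L = 3/2, and Poincaré/coercivity depend only on L. Here a(u, u) = ∫(u')² + (4)·∫u².
Here c = 4 ≥ 1, so a(u,u) = ∫(u')² + c∫u² ≥ ∫(u')² + ∫u² = ||u||_{H^1}², i.e. α = 1 works. No larger α is possible: a(u,u) ≥ α||u||_{H^1}² means (1−α)∫(u')² ≥ (α−c)∫u², and for the modes u_n = sin(nπ(x−x₀)/L) (x₀ the left endpoint) one has ∫u_n²/∫(u_n')² = (L/(nπ))² → 0, so a(u_n,u_n)/||u_n||_{H^1}² → 1. Hence the optimal constant is α = 1.
Therefore α = 1.


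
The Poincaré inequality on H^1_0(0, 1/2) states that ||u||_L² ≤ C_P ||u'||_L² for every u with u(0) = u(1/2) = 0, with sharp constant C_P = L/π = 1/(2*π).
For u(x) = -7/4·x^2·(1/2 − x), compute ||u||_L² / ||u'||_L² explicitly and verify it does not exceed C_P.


||u||_L² / ||u'||_L² = sqrt(14)/28 < C_P = 1/(2*π).

u(x) = -7/4·x^2·(1/2 − x), so u'(x) = 7*x*(3*x - 1)/4.
u(x) = -7/4·x^2·(1/2 − x) vanishes at x = 0 and x = 1/2, so u ∈ H^1_0(0, 1/2). Differentiate via the product rule and integrate the resulting polynomials term by term.
  ∫_0^1/2 u² dx = ∫_0^1/2 (49*x^6/16 - 49*x^5/16 + 49*x^4/64) dx. Term by term:
    ∫_0^1/2 49*x^6/16 dx = 7/2048;  ∫_0^1/2 -49*x^5/16 dx = -49/6144;  ∫_0^1/2 49*x^4/64 dx = 49/10240.
  Sum: 7/2048 − 49/6144 + 49/10240 = 7/30720.
  ∫_0^1/2 (u')² dx = ∫_0^1/2 (441*x^4/16 - 147*x^3/8 + 49*x^2/16) dx. Term by term:
    ∫_0^1/2 441*x^4/16 dx = 441/2560;  ∫_0^1/2 -147*x^3/8 dx = -147/512;  ∫_0^1/2 49*x^2/16 dx = 49/384.
  Sum: 441/2560 − 147/512 + 49/384 = 49/3840.
∫_0^1/2 u² dx = 7/30720, so ||u||_L² = sqrt(210)/960.
∫_0^1/2 (u')² dx = 49/3840, so ||u'||_L² = 7*sqrt(15)/240.
Ratio ||u||_L² / ||u'||_L² = sqrt(14)/28.
Sharp Poincaré constant on H^1_0(0, 1/2) is C_P = L/π = 1/(2*π), achieved by sin(2*π·x).
A polynomial bump cannot attain the sharp Poincaré constant (only the first sine eigenfunction does), so the ratio is strictly less than C_P, consistent with ||u||_L² ≤ C_P ||u'||_L².


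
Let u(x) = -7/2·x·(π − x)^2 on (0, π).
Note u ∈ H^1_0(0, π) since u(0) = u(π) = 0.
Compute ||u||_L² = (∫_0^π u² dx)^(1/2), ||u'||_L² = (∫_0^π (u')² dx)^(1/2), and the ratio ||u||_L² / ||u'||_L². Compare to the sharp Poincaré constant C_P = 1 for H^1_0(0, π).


||u||_L² / ||u'||_L² = sqrt(14)*π/14 < C_P = 1.

u(x) = -7/2·x·(π − x)^2, so u'(x) = 7*(π - 3*x)*(x - π)/2.
u(x) = -7/2·x·(π − x)^2 vanishes at x = 0 and x = π, so u ∈ H^1_0(0, π). Differentiate via the product rule and integrate the resulting polynomials term by term.
  ∫_0^π u² dx = ∫_0^π (49*x^6/4 - 49*π*x^5 + 147*π^2*x^4/2 - 49*π^3*x^3 + 49*π^4*x^2/4) dx. Term by term:
    ∫_0^π 49*x^6/4 dx = 7*π^7/4;  ∫_0^π -49*π*x^5 dx = -49*π^7/6;  ∫_0^π 147*π^2*x^4/2 dx = 147*π^7/10;
    ∫_0^π -49*π^3*x^3 dx = -49*π^7/4;  ∫_0^π 49*π^4*x^2/4 dx = 49*π^7/12.
  Sum: 7*π^7/4 − 49*π^7/6 + 147*π^7/10 − 49*π^7/4 + 49*π^7/12 = 7*π^7/60.
  ∫_0^π (u')² dx = ∫_0^π (441*x^4/4 - 294*π*x^3 + 539*π^2*x^2/2 - 98*π^3*x + 49*π^4/4) dx. Term by term:
    ∫_0^π 441*x^4/4 dx = 441*π^5/20;  ∫_0^π -294*π*x^3 dx = -147*π^5/2;  ∫_0^π 539*π^2*x^2/2 dx = 539*π^5/6;
    ∫_0^π -98*π^3*x dx = -49*π^5;  ∫_0^π 49*π^4/4 dx = 49*π^5/4.
  Sum: 441*π^5/20 − 147*π^5/2 + 539*π^5/6 − 49*π^5 + 49*π^5/4 = 49*π^5/30.
∫_0^π u² dx = 7*π^7/60, so ||u||_L² = sqrt(105)*π^(7/2)/30.
∫_0^π (u')² dx = 49*π^5/30, so ||u'||_L² = 7*sqrt(30)*π^(5/2)/30.
Ratio ||u||_L² / ||u'||_L² = sqrt(14)*π/14.
Sharp Poincaré constant on H^1_0(0, π) is C_P = L/π = 1, achieved by sin(x).
A polynomial bump cannot attain the sharp Poincaré constant (only the first sine eigenfunction does), so the ratio is strictly less than C_P, consistent with ||u||_L² ≤ C_P ||u'||_L².


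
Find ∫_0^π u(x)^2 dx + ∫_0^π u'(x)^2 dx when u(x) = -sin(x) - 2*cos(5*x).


||u||_{H^1(0,π)}^2 = 53*π

u'(x) = 10*sin(5*x) - cos(x).
Expand u² and (u')² and integrate term by term on (0, π), using: for integers n ≥ 1, ∫_0^π sin²(nx) dx = ∫_0^π cos²(nx) dx = π/2; for n ≠ n', ∫_0^π sin(nx)sin(n'x) dx = ∫_0^π cos(nx)cos(n'x) dx = 0; and by product-to-sum, ∫_0^π sin(nx)cos(n'x) dx = ½∫_0^π [sin((n+n')x) + sin((n−n')x)] dx, which is 0 when n+n' is even and 2n/(n²−n'²) when n+n' is odd (it need not vanish on (0, π)).
  u² squared terms: (-1)²·∫sin(x)² dx = 1·π/2 = π/2;  (-2)²·∫cos(5x)² dx = 4·π/2 = 2*π.
  u² cross terms: 2·(-1)·(-2)·∫sin(x)·cos(5x) dx = 4·(0) = 0.
  So ∫_0^π u² dx = π/2 + 2*π + 0 = 5*π/2.
  (u')² squared terms: (-1)²·∫cos(x)² dx = 1·π/2 = π/2;  (10)²·∫sin(5x)² dx = 100·π/2 = 50*π.
  (u')² cross terms: 2·(-1)·(10)·∫cos(x)·sin(5x) dx = -20·(0) = 0.
  So ∫_0^π (u')² dx = π/2 + 50*π + 0 = 101*π/2.
||u||_{H^1}^2 = (5*π/2) + (101*π/2) = 53*π.


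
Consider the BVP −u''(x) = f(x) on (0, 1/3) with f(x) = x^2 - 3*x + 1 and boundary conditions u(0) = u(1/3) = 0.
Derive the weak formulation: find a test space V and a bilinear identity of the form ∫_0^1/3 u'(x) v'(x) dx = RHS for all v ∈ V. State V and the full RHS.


V = H^1_0(0, 1/3) (so v(0) = v(1/3) = 0); weak form: ∫_0^1/3 u'v' dx = ∫_0^1/3 (x^2 - 3*x + 1) v dx for all v ∈ V.

Multiply both sides by a test function v and integrate from 0 to 1/3:
  ∫_0^1/3 −u''(x) v(x) dx = ∫_0^1/3 f(x) v(x) dx.
Integrate the LHS by parts once:
  ∫_0^1/3 −u'' v dx = −[u'(x) v(x)]_0^1/3 + ∫_0^1/3 u'(x) v'(x) dx.
Thus ∫_0^1/3 u'(x) v'(x) dx = ∫_0^1/3 f(x) v(x) dx + [u'(x) v(x)]_0^1/3.
Choose V so that boundary terms are either known or forced to vanish.
u is Dirichlet: u(0) = u(1/3) = 0. Let V = H^1_0(0, 1/3); then v(0) = v(1/3) = 0, and [u' v]_0^1/3 = 0.
Weak formulation: find u (satisfying any essential BC) such that ∫_0^1/3 u'(x) v'(x) dx = ∫_0^1/3 f v dx for all v ∈ V.
Substituting f(x) = x^2 - 3*x + 1, the right-hand side is ∫_0^1/3 (x^2 - 3*x + 1) v dx.


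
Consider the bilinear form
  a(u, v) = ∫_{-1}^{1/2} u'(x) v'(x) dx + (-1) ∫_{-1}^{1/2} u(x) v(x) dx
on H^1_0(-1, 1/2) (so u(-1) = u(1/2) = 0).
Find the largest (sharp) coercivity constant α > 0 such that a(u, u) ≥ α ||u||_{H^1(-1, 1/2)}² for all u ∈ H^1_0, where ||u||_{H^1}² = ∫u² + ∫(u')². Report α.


α = (-9 + 4*π^2)/(9 + 4*π^2)

Coercivity of a(·,·) on H^1_0(-1, 1/2) means a(u, u) ≥ α ||u||_{H^1}² for every u ∈ H^1_0.
The interval has length L = 3/2, and Poincaré/coercivity depend only on L. Here a(u, u) = ∫(u')² + (-1)·∫u².
Here c = -1 < 0 with |c| < (π/L)² = 4*π^2/9, so coercivity still holds. The condition a(u,u) ≥ α||u||_{H^1}² reads (1−α)∫(u')² ≥ (α−c)∫u². Any admissible α is ≤ 1 (rapidly oscillating u have ∫u²/∫(u')² → 0), and α = 1 would force 0 ≥ (1−c)∫u², impossible since c < 1; so 1−α > 0. By the sharp Poincaré inequality on H^1_0 of an interval of length L, ∫(u')² ≥ (π/L)²∫u² with equality for the first sine mode sin(π(x−x₀)/L) (x₀ the left endpoint), so the inequality holds for all u iff (1−α)(π/L)² ≥ α − c, i.e. α ≤ ((π/L)² + c)/((π/L)² + 1) = (1 + c(L/π)²)/(1 + (L/π)²). (Direct route, valid since c ≤ 0: Poincaré gives c∫u² ≥ c(L/π)²∫(u')², so a(u,u) ≥ (1 + c(L/π)²)∫(u')², while ||u||_{H^1}² ≤ (1 + (L/π)²)∫(u')²; dividing yields the same α.) With (π/L)² = 4*π^2/9 and c = -1, the largest admissible constant is α = ((π/L)² + c)/((π/L)² + 1).
Simplifying, α = (-9 + 4*π^2)/(9 + 4*π^2).


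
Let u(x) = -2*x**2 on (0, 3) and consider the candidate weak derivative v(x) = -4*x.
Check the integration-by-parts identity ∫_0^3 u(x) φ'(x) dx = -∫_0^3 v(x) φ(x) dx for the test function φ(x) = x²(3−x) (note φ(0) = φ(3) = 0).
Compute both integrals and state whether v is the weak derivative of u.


LHS = 243/5, RHS = 243/5. Yes, v = u' weakly.

u(x) = -2*x**2, classical derivative u'(x) = -4*x.
φ(x) = x²(3−x), so φ'(x) = 3*x*(2 - x).
Note φ(0) = φ(3) = 0, so the boundary term u·φ vanishes.
LHS = ∫_0^3 u(x) φ'(x) dx = ∫_0^3 (6*x^4 - 12*x^3) dx. Term by term:
  ∫_0^3 6*x^4 dx = 1458/5;  ∫_0^3 -12*x^3 dx = -243.
Sum: 1458/5 − 243 = 243/5.
So LHS = 243/5.
∫_0^3 v(x) φ(x) dx = ∫_0^3 (4*x^4 - 12*x^3) dx. Term by term:
  ∫_0^3 4*x^4 dx = 972/5;  ∫_0^3 -12*x^3 dx = -243.
Sum: 972/5 − 243 = -243/5.
So RHS = -∫_0^3 v(x) φ(x) dx = 243/5.
LHS = RHS, so the identity holds for this test φ.
Moreover u is smooth here and v(x) = u'(x) = -4*x pointwise, so the identity holds for every test function. Hence v is the weak derivative of u.


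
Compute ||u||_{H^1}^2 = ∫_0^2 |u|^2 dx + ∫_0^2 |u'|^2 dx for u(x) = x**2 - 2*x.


||u||_{H^1}^2 = 56/15

The H^1 norm (squared) on an interval (0, L) is
  ||u||_{H^1}^2 = ∫_0^L u(x)^2 dx + ∫_0^L u'(x)^2 dx.
Compute u'(x) = 2*x - 2.
Then u(x)^2 = x**4 - 4*x**3 + 4*x**2 and u'(x)^2 = 4*x**2 - 8*x + 4.
Integrate each monomial from 0 to 2 using ∫_0^2 c·x^n dx = c·2^(n+1)/(n+1):
  ∫_0^2 u(x)^2 dx = ∫_0^2 (x^4 - 4*x^3 + 4*x^2) dx. Term by term:
    ∫_0^2 x^4 dx = 32/5;  ∫_0^2 -4*x^3 dx = -16;  ∫_0^2 4*x^2 dx = 32/3.
  Sum: 32/5 − 16 + 32/3 = 16/15.
  ∫_0^2 u'(x)^2 dx = ∫_0^2 (4*x^2 - 8*x + 4) dx. Term by term:
    ∫_0^2 4*x^2 dx = 32/3;  ∫_0^2 -8*x dx = -16;  ∫_0^2 4 dx = 8.
  Sum: 32/3 − 16 + 8 = 8/3.
Adding: ||u||_{H^1}^2 = 16/15 + 8/3 = 56/15.


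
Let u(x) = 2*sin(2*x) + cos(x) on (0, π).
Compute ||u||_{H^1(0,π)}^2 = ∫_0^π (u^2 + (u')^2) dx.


||u||_{H^1(0,π)}^2 = 32/3 + 11*π

u'(x) = -sin(x) + 4*cos(2*x).
Expand u² and (u')² and integrate term by term on (0, π), using: for integers n ≥ 1, ∫_0^π sin²(nx) dx = ∫_0^π cos²(nx) dx = π/2; for n ≠ n', ∫_0^π sin(nx)sin(n'x) dx = ∫_0^π cos(nx)cos(n'x) dx = 0; and by product-to-sum, ∫_0^π sin(nx)cos(n'x) dx = ½∫_0^π [sin((n+n')x) + sin((n−n')x)] dx, which is 0 when n+n' is even and 2n/(n²−n'²) when n+n' is odd (it need not vanish on (0, π)).
  u² squared terms: (2)²·∫sin(2x)² dx = 4·π/2 = 2*π;  (1)²·∫cos(x)² dx = 1·π/2 = π/2.
  u² cross terms: 2·(2)·(1)·∫sin(2x)·cos(x) dx = 4·(4/3) = 16/3.
  So ∫_0^π u² dx = 2*π + π/2 + 16/3 = 16/3 + 5*π/2.
  (u')² squared terms: (-1)²·∫sin(x)² dx = 1·π/2 = π/2;  (4)²·∫cos(2x)² dx = 16·π/2 = 8*π.
  (u')² cross terms: 2·(-1)·(4)·∫sin(x)·cos(2x) dx = -8·(-2/3) = 16/3.
  So ∫_0^π (u')² dx = π/2 + 8*π + 16/3 = 16/3 + 17*π/2.
||u||_{H^1}^2 = (16/3 + 5*π/2) + (16/3 + 17*π/2) = 32/3 + 11*π.


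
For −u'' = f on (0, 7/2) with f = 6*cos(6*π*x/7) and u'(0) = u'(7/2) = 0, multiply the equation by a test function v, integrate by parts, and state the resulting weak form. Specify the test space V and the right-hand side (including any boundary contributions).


V = H^1(0, 7/2) (no boundary constraint on v; u is determined up to an additive constant); weak form: ∫_0^7/2 u'v' dx = ∫_0^7/2 (6*cos(6*π*x/7)) v dx for all v ∈ V.

Multiply both sides by a test function v and integrate from 0 to 7/2:
  ∫_0^7/2 −u''(x) v(x) dx = ∫_0^7/2 f(x) v(x) dx.
Integrate the LHS by parts once:
  ∫_0^7/2 −u'' v dx = −[u'(x) v(x)]_0^7/2 + ∫_0^7/2 u'(x) v'(x) dx.
Thus ∫_0^7/2 u'(x) v'(x) dx = ∫_0^7/2 f(x) v(x) dx + [u'(x) v(x)]_0^7/2.
Choose V so that boundary terms are either known or forced to vanish.
u has homogeneous Neumann: u'(0) = u'(7/2) = 0. So [u' v]_0^7/2 = 0·v(7/2) − 0·v(0) = 0 for any v; take V = H^1(0, 7/2).
Weak formulation: find u (satisfying any essential BC) such that ∫_0^7/2 u'(x) v'(x) dx = ∫_0^7/2 f v dx for all v ∈ V (homogeneous Neumann, so boundary terms vanish).
Substituting f(x) = 6*cos(6*π*x/7), the right-hand side is ∫_0^7/2 (6*cos(6*π*x/7)) v dx.
Compatibility check (pure Neumann): taking v ≡ 1 ∈ V gives 0 = ∫_0^7/2 f dx + (0) − (0), i.e. ∫_0^7/2 f dx must equal u'(0) − u'(7/2) = 0. Indeed ∫_0^7/2 (6*cos(6*π*x/7)) dx = 0, so the data are compatible. The solution is then unique only up to an additive constant (fix it e.g. by requiring ∫_0^7/2 u dx = 0).


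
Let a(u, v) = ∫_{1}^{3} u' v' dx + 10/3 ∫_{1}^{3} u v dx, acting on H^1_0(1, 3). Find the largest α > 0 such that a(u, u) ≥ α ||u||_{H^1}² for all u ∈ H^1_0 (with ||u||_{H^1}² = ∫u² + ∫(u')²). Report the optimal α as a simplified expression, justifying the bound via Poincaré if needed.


α = 1

Coercivity of a(·,·) on H^1_0(1, 3) means a(u, u) ≥ α ||u||_{H^1}² for every u ∈ H^1_0.
The interval has length L = 2, and Poincaré/coercivity depend only on L. Here a(u, u) = ∫(u')² + (10/3)·∫u².
Here c = 10/3 ≥ 1, so a(u,u) = ∫(u')² + c∫u² ≥ ∫(u')² + ∫u² = ||u||_{H^1}², i.e. α = 1 works. No larger α is possible: a(u,u) ≥ α||u||_{H^1}² means (1−α)∫(u')² ≥ (α−c)∫u², and for the modes u_n = sin(nπ(x−x₀)/L) (x₀ the left endpoint) one has ∫u_n²/∫(u_n')² = (L/(nπ))² → 0, so a(u_n,u_n)/||u_n||_{H^1}² → 1. Hence the optimal constant is α = 1.
Therefore α = 1.


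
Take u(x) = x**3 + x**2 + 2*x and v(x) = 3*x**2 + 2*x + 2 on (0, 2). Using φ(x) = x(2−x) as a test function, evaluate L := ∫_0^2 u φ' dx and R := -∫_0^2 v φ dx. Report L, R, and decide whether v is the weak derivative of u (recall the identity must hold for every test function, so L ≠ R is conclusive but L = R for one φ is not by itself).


LHS = -152/15, RHS = -152/15. Yes, v = u' weakly.

u(x) = x**3 + x**2 + 2*x, classical derivative u'(x) = 3*x**2 + 2*x + 2.
φ(x) = x(2−x), so φ'(x) = 2 - 2*x.
Note φ(0) = φ(2) = 0, so the boundary term u·φ vanishes.
LHS = ∫_0^2 u(x) φ'(x) dx = ∫_0^2 (-2*x^4 - 2*x^2 + 4*x) dx. Term by term:
  ∫_0^2 -2*x^4 dx = -64/5;  ∫_0^2 -2*x^2 dx = -16/3;  ∫_0^2 4*x dx = 8.
Sum: -64/5 − 16/3 + 8 = -152/15.
So LHS = -152/15.
∫_0^2 v(x) φ(x) dx = ∫_0^2 (-3*x^4 + 4*x^3 + 2*x^2 + 4*x) dx. Term by term:
  ∫_0^2 -3*x^4 dx = -96/5;  ∫_0^2 4*x^3 dx = 16;  ∫_0^2 2*x^2 dx = 16/3;
  ∫_0^2 4*x dx = 8.
Sum: -96/5 + 16 + 16/3 + 8 = 152/15.
So RHS = -∫_0^2 v(x) φ(x) dx = -152/15.
LHS = RHS, so the identity holds for this test φ.
Moreover u is smooth here and v(x) = u'(x) = 3*x**2 + 2*x + 2 pointwise, so the identity holds for every test function. Hence v is the weak derivative of u.


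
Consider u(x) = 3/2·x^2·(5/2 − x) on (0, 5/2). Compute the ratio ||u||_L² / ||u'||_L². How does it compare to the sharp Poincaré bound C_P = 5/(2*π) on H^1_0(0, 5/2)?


||u||_L² / ||u'||_L² = 5*sqrt(14)/28 < C_P = 5/(2*π).

u(x) = 3/2·x^2·(5/2 − x), so u'(x) = 3*x*(5 - 3*x)/2.
u(x) = 3/2·x^2·(5/2 − x) vanishes at x = 0 and x = 5/2, so u ∈ H^1_0(0, 5/2). Differentiate via the product rule and integrate the resulting polynomials term by term.
  ∫_0^5/2 u² dx = ∫_0^5/2 (9*x^6/4 - 45*x^5/4 + 225*x^4/16) dx. Term by term:
    ∫_0^5/2 9*x^6/4 dx = 703125/3584;  ∫_0^5/2 -45*x^5/4 dx = -234375/512;  ∫_0^5/2 225*x^4/16 dx = 140625/512.
  Sum: 703125/3584 − 234375/512 + 140625/512 = 46875/3584.
  ∫_0^5/2 (u')² dx = ∫_0^5/2 (81*x^4/4 - 135*x^3/2 + 225*x^2/4) dx. Term by term:
    ∫_0^5/2 81*x^4/4 dx = 50625/128;  ∫_0^5/2 -135*x^3/2 dx = -84375/128;  ∫_0^5/2 225*x^2/4 dx = 9375/32.
  Sum: 50625/128 − 84375/128 + 9375/32 = 1875/64.
∫_0^5/2 u² dx = 46875/3584, so ||u||_L² = 125*sqrt(42)/224.
∫_0^5/2 (u')² dx = 1875/64, so ||u'||_L² = 25*sqrt(3)/8.
Ratio ||u||_L² / ||u'||_L² = 5*sqrt(14)/28.
Sharp Poincaré constant on H^1_0(0, 5/2) is C_P = L/π = 5/(2*π), achieved by sin(2*π/5·x).
A polynomial bump cannot attain the sharp Poincaré constant (only the first sine eigenfunction does), so the ratio is strictly less than C_P, consistent with ||u||_L² ≤ C_P ||u'||_L².


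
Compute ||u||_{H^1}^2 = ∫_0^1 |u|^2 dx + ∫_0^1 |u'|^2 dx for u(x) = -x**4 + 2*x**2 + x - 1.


||u||_{H^1}^2 = 1457/315

The H^1 norm (squared) on an interval (0, L) is
  ||u||_{H^1}^2 = ∫_0^L u(x)^2 dx + ∫_0^L u'(x)^2 dx.
Compute u'(x) = -4*x**3 + 4*x + 1.
Then u(x)^2 = x**8 - 4*x**6 - 2*x**5 + 6*x**4 + 4*x**3 - 3*x**2 - 2*x + 1 and u'(x)^2 = 16*x**6 - 32*x**4 - 8*x**3 + 16*x**2 + 8*x + 1.
Integrate each monomial from 0 to 1 using ∫_0^1 c·x^n dx = c·1^(n+1)/(n+1):
  ∫_0^1 u(x)^2 dx = ∫_0^1 (x^8 - 4*x^6 - 2*x^5 + 6*x^4 + 4*x^3 - 3*x^2 - 2*x + 1) dx. Term by term:
    ∫_0^1 x^8 dx = 1/9;  ∫_0^1 -4*x^6 dx = -4/7;  ∫_0^1 -2*x^5 dx = -1/3;
    ∫_0^1 6*x^4 dx = 6/5;  ∫_0^1 4*x^3 dx = 1;  ∫_0^1 -3*x^2 dx = -1;
    ∫_0^1 -2*x dx = -1;  ∫_0^1 1 dx = 1.
  Sum: 1/9 − 4/7 − 1/3 + 6/5 + 1 − 1 − 1 + 1 = 128/315.
  ∫_0^1 u'(x)^2 dx = ∫_0^1 (16*x^6 - 32*x^4 - 8*x^3 + 16*x^2 + 8*x + 1) dx. Term by term:
    ∫_0^1 16*x^6 dx = 16/7;  ∫_0^1 -32*x^4 dx = -32/5;  ∫_0^1 -8*x^3 dx = -2;
    ∫_0^1 16*x^2 dx = 16/3;  ∫_0^1 8*x dx = 4;  ∫_0^1 1 dx = 1.
  Sum: 16/7 − 32/5 − 2 + 16/3 + 4 + 1 = 443/105.
Adding: ||u||_{H^1}^2 = 128/315 + 443/105 = 1457/315.


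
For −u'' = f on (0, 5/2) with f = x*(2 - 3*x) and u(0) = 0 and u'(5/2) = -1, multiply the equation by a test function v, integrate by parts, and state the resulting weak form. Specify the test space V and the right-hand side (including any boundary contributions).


V = {v ∈ H^1(0, 5/2) : v(0) = 0} (test functions vanish at x = 0 where u is specified); weak form: ∫_0^5/2 u'v' dx = ∫_0^5/2 (x*(2 - 3*x)) v dx − v(5/2) for all v ∈ V.

Multiply both sides by a test function v and integrate from 0 to 5/2:
  ∫_0^5/2 −u''(x) v(x) dx = ∫_0^5/2 f(x) v(x) dx.
Integrate the LHS by parts once:
  ∫_0^5/2 −u'' v dx = −[u'(x) v(x)]_0^5/2 + ∫_0^5/2 u'(x) v'(x) dx.
Thus ∫_0^5/2 u'(x) v'(x) dx = ∫_0^5/2 f(x) v(x) dx + [u'(x) v(x)]_0^5/2.
Choose V so that boundary terms are either known or forced to vanish.
Mixed BC: u(0) = 0 (Dirichlet) and u'(5/2) = -1 (Neumann). Define V = {v ∈ H^1(0, 5/2) : v(0) = 0}. Then [u' v]_0^5/2 = u'(5/2)·v(5/2) − u'(0)·0 = − v(5/2).
Weak formulation: find u (satisfying any essential BC) such that ∫_0^5/2 u'(x) v'(x) dx = ∫_0^5/2 f v dx − v(5/2) for all v ∈ V (Dirichlet at 0 absorbed into V; Neumann datum at x = 5/2 contributes the boundary term).
Substituting f(x) = x*(2 - 3*x), the right-hand side is ∫_0^5/2 (x*(2 - 3*x)) v dx − v(5/2).


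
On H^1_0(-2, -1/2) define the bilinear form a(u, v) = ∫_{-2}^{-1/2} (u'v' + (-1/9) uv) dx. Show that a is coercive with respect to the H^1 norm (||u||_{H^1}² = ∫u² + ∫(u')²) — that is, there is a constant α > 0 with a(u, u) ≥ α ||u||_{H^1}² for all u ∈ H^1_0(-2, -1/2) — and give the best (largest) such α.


α = (-1 + 4*π^2)/(9 + 4*π^2)

Coercivity of a(·,·) on H^1_0(-2, -1/2) means a(u, u) ≥ α ||u||_{H^1}² for every u ∈ H^1_0.
The interval has length L = 3/2, and Poincaré/coercivity depend only on L. Here a(u, u) = ∫(u')² + (-1/9)·∫u².
Here c = -1/9 < 0 with |c| < (π/L)² = 4*π^2/9, so coercivity still holds. The condition a(u,u) ≥ α||u||_{H^1}² reads (1−α)∫(u')² ≥ (α−c)∫u². Any admissible α is ≤ 1 (rapidly oscillating u have ∫u²/∫(u')² → 0), and α = 1 would force 0 ≥ (1−c)∫u², impossible since c < 1; so 1−α > 0. By the sharp Poincaré inequality on H^1_0 of an interval of length L, ∫(u')² ≥ (π/L)²∫u² with equality for the first sine mode sin(π(x−x₀)/L) (x₀ the left endpoint), so the inequality holds for all u iff (1−α)(π/L)² ≥ α − c, i.e. α ≤ ((π/L)² + c)/((π/L)² + 1) = (1 + c(L/π)²)/(1 + (L/π)²). (Direct route, valid since c ≤ 0: Poincaré gives c∫u² ≥ c(L/π)²∫(u')², so a(u,u) ≥ (1 + c(L/π)²)∫(u')², while ||u||_{H^1}² ≤ (1 + (L/π)²)∫(u')²; dividing yields the same α.) With (π/L)² = 4*π^2/9 and c = -1/9, the largest admissible constant is α = ((π/L)² + c)/((π/L)² + 1).
Simplifying, α = (-1 + 4*π^2)/(9 + 4*π^2).


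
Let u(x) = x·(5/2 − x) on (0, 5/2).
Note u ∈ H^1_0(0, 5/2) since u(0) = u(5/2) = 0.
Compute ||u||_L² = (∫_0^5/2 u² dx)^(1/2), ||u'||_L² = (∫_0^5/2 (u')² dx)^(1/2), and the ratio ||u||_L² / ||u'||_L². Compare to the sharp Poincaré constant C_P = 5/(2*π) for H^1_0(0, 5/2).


||u||_L² / ||u'||_L² = sqrt(10)/4 < C_P = 5/(2*π).

u(x) = x·(5/2 − x), so u'(x) = 5/2 - 2*x.
u(x) = x·(5/2 − x) vanishes at x = 0 and x = 5/2, so u ∈ H^1_0(0, 5/2). Differentiate via the product rule and integrate the resulting polynomials term by term.
  ∫_0^5/2 u² dx = ∫_0^5/2 (x^4 - 5*x^3 + 25*x^2/4) dx. Term by term:
    ∫_0^5/2 x^4 dx = 625/32;  ∫_0^5/2 -5*x^3 dx = -3125/64;  ∫_0^5/2 25*x^2/4 dx = 3125/96.
  Sum: 625/32 − 3125/64 + 3125/96 = 625/192.
  ∫_0^5/2 (u')² dx = ∫_0^5/2 (4*x^2 - 10*x + 25/4) dx. Term by term:
    ∫_0^5/2 4*x^2 dx = 125/6;  ∫_0^5/2 -10*x dx = -125/4;  ∫_0^5/2 25/4 dx = 125/8.
  Sum: 125/6 − 125/4 + 125/8 = 125/24.
∫_0^5/2 u² dx = 625/192, so ||u||_L² = 25*sqrt(3)/24.
∫_0^5/2 (u')² dx = 125/24, so ||u'||_L² = 5*sqrt(30)/12.
Ratio ||u||_L² / ||u'||_L² = sqrt(10)/4.
Sharp Poincaré constant on H^1_0(0, 5/2) is C_P = L/π = 5/(2*π), achieved by sin(2*π/5·x).
A polynomial bump cannot attain the sharp Poincaré constant (only the first sine eigenfunction does), so the ratio is strictly less than C_P, consistent with ||u||_L² ≤ C_P ||u'||_L².


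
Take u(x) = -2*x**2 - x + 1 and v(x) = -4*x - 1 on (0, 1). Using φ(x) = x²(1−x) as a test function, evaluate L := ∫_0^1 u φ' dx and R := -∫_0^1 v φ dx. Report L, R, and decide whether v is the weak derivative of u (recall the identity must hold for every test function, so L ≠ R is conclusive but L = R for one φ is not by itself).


LHS = 17/60, RHS = 17/60. Yes, v = u' weakly.

u(x) = -2*x**2 - x + 1, classical derivative u'(x) = -4*x - 1.
φ(x) = x²(1−x), so φ'(x) = x*(2 - 3*x).
Note φ(0) = φ(1) = 0, so the boundary term u·φ vanishes.
LHS = ∫_0^1 u(x) φ'(x) dx = ∫_0^1 (6*x^4 - x^3 - 5*x^2 + 2*x) dx. Term by term:
  ∫_0^1 6*x^4 dx = 6/5;  ∫_0^1 -x^3 dx = -1/4;  ∫_0^1 -5*x^2 dx = -5/3;
  ∫_0^1 2*x dx = 1.
Sum: 6/5 − 1/4 − 5/3 + 1 = 17/60.
So LHS = 17/60.
∫_0^1 v(x) φ(x) dx = ∫_0^1 (4*x^4 - 3*x^3 - x^2) dx. Term by term:
  ∫_0^1 4*x^4 dx = 4/5;  ∫_0^1 -3*x^3 dx = -3/4;  ∫_0^1 -x^2 dx = -1/3.
Sum: 4/5 − 3/4 − 1/3 = -17/60.
So RHS = -∫_0^1 v(x) φ(x) dx = 17/60.
LHS = RHS, so the identity holds for this test φ.
Moreover u is smooth here and v(x) = u'(x) = -4*x - 1 pointwise, so the identity holds for every test function. Hence v is the weak derivative of u.
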